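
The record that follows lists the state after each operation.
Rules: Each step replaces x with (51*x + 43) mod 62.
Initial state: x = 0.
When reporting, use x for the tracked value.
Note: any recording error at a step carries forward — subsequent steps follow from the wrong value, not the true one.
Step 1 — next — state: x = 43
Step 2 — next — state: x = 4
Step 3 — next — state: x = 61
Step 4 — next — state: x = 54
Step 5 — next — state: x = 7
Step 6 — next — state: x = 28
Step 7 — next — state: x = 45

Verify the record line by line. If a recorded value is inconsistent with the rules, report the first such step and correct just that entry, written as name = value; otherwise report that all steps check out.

no error

Recomputing the run from the initial state:
step 1: x = 43
step 2: x = 4
step 3: x = 61
step 4: x = 54
step 5: x = 7
step 6: x = 28
step 7: x = 45
This matches the record at every step.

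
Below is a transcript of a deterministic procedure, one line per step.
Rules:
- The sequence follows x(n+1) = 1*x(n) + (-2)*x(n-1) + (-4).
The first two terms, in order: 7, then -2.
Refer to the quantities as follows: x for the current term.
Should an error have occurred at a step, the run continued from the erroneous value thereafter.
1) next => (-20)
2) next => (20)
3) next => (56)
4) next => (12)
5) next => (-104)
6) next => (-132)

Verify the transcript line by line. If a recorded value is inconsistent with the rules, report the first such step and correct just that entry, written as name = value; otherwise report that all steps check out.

step 1: x = 1*(-2) + (-2)*(7) + (-4) = -20 -> matches
step 2: x = 1*(-20) + (-2)*(-2) + (-4) = -20 -> the transcript disagrees here
That makes step 2 the first incorrect line — x = -20 is what it should show.

step 2, x = -20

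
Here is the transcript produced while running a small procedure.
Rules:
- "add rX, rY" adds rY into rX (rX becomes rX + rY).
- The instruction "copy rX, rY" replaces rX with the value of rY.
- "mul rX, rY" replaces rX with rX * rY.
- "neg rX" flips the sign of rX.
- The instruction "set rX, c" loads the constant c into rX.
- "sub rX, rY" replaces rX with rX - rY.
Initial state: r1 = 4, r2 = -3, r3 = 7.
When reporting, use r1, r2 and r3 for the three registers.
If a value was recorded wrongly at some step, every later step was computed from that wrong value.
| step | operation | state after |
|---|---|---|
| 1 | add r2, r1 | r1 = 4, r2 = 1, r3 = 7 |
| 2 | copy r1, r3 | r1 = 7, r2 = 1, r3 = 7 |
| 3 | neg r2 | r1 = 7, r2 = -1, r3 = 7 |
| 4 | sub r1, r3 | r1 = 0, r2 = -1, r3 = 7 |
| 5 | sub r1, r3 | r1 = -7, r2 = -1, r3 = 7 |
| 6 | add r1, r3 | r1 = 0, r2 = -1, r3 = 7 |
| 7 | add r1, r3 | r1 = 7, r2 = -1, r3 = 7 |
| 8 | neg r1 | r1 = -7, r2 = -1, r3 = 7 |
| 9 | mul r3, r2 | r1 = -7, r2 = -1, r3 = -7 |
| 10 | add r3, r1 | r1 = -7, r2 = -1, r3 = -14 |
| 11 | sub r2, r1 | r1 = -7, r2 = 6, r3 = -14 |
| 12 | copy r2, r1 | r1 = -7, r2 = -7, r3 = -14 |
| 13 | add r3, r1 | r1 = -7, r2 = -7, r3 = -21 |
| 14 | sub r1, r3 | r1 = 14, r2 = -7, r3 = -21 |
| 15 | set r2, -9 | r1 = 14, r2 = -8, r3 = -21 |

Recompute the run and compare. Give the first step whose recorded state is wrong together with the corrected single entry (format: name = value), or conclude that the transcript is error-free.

step 15, r2 = -9

1. r2 = -3 + 4 = 1 (checks out)
2. r1 = 7 (no discrepancy)
3. r2 = -(1) = -1 (no discrepancy)
4. r1 = 7 - 7 = 0 (no discrepancy)
5. r1 = 0 - 7 = -7 (exactly as logged)
6. r1 = -7 + 7 = 0 (verified)
7. r1 = 0 + 7 = 7 (in agreement)
8. r1 = -(7) = -7 (confirmed correct)
9. r3 = 7 * -1 = -7 (exactly as logged)
10. r3 = -7 + -7 = -14 (same as recorded)
11. r2 = -1 - -7 = 6 (consistent with the transcript)
12. r2 = -7 (matches)
13. r3 = -14 + -7 = -21 (confirmed correct)
14. r1 = -7 - -21 = 14 (same as recorded)
15. r2 = -9 (the entry is off here)
The audit stops at step 15: the recorded entry is wrong and should be r2 = -9.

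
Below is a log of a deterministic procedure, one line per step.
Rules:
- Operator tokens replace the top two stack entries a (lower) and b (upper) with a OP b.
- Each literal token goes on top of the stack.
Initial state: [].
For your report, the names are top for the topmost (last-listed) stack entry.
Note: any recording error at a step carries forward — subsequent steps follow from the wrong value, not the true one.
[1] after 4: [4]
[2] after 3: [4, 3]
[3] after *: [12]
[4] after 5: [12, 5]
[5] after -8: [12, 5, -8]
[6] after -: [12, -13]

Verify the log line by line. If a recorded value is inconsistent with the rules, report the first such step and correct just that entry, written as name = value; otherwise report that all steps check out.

Step 1: push 4: top = 4 — in agreement.
Step 2: push 3: top = 3 — no discrepancy.
Step 3: 4 * 3 = 12 — no discrepancy.
Step 4: push 5: top = 5 — same as recorded.
Step 5: push -8: top = -8 — in agreement.
Step 6: 5 - -8 = 13 — the recorded entry deviates here.
The earliest wrong entry is at step 6: it should read top = 13.

step 6, top = 13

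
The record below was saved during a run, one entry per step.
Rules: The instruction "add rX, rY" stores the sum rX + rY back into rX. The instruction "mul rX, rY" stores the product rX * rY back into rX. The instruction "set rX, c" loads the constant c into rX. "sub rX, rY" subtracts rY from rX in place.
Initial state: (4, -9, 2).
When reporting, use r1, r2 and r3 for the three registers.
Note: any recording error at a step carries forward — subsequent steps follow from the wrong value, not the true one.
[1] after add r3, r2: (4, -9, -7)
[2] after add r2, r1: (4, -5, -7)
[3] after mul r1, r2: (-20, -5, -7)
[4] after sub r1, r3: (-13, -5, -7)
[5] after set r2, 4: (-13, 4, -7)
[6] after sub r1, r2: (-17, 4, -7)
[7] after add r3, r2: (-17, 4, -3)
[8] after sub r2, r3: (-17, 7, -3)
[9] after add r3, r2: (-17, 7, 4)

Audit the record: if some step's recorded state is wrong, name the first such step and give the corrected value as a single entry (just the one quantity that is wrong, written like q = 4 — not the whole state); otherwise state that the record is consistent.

Step 1: r3 = 2 + -9 = -7 — verified.
Step 2: r2 = -9 + 4 = -5 — matches.
Step 3: r1 = 4 * -5 = -20 — consistent with the record.
Step 4: r1 = -20 - -7 = -13 — same as recorded.
Step 5: r2 = 4 — no discrepancy.
Step 6: r1 = -13 - 4 = -17 — no discrepancy.
Step 7: r3 = -7 + 4 = -3 — same as recorded.
Step 8: r2 = 4 - -3 = 7 — verified.
Step 9: r3 = -3 + 7 = 4 — matches.
The recomputation confirms every line.

no error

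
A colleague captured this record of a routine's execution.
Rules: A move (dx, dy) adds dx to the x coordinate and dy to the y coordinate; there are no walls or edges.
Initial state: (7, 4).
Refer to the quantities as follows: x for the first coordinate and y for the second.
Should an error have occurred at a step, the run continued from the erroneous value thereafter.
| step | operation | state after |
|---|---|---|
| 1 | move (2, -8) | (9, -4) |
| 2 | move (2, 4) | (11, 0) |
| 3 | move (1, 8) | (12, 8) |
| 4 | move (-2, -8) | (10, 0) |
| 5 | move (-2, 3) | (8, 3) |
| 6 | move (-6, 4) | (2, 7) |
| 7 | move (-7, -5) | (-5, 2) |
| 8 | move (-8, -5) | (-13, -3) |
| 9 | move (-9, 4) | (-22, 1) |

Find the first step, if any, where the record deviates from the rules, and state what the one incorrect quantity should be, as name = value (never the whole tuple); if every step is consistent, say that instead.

no error

Step 1: x = 7 + (2) = 9, y = 4 + (-8) = -4 — agrees with the record.
Step 2: x = 9 + (2) = 11, y = -4 + (4) = 0 — matches.
Step 3: x = 11 + (1) = 12, y = 0 + (8) = 8 — consistent with the record.
Step 4: x = 12 + (-2) = 10, y = 8 + (-8) = 0 — agrees with the record.
Step 5: x = 10 + (-2) = 8, y = 0 + (3) = 3 — consistent with the record.
Step 6: x = 8 + (-6) = 2, y = 3 + (4) = 7 — verified.
Step 7: x = 2 + (-7) = -5, y = 7 + (-5) = 2 — in agreement.
Step 8: x = -5 + (-8) = -13, y = 2 + (-5) = -3 — confirmed correct.
Step 9: x = -13 + (-9) = -22, y = -3 + (4) = 1 — verified.
All entries verified; no error found.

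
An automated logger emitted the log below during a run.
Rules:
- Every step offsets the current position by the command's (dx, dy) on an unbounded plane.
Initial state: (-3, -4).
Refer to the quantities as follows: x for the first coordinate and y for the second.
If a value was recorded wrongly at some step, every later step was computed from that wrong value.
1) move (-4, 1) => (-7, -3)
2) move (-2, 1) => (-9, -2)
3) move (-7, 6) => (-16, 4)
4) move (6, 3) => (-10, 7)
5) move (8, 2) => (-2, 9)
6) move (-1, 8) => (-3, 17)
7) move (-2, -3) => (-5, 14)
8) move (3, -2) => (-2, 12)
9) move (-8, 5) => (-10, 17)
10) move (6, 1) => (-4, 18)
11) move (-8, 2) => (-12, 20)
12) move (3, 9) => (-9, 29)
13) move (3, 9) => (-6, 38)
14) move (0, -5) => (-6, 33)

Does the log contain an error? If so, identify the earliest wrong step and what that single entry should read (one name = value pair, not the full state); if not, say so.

Recomputing the run from the initial state:
step 1: x = -7, y = -3
step 2: x = -9, y = -2
step 3: x = -16, y = 4
step 4: x = -10, y = 7
step 5: x = -2, y = 9
step 6: x = -3, y = 17
step 7: x = -5, y = 14
step 8: x = -2, y = 12
step 9: x = -10, y = 17
step 10: x = -4, y = 18
step 11: x = -12, y = 20
step 12: x = -9, y = 29
step 13: x = -6, y = 38
step 14: x = -6, y = 33
This matches the log at every step.

no error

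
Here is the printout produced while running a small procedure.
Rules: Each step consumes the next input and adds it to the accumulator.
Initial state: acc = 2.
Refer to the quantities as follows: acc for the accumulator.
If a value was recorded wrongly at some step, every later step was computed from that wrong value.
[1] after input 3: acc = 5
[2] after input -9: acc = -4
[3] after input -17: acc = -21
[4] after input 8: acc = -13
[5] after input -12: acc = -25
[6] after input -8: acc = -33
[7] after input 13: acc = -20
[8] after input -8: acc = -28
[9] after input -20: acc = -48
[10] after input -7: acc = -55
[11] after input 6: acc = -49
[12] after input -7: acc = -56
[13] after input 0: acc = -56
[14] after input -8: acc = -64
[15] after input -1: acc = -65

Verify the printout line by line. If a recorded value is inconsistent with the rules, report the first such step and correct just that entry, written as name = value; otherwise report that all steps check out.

1. acc = 2 + 3 = 5 (checks out)
2. acc = 5 + -9 = -4 (consistent with the printout)
3. acc = -4 + -17 = -21 (in agreement)
4. acc = -21 + 8 = -13 (exactly as logged)
5. acc = -13 + -12 = -25 (consistent with the printout)
6. acc = -25 + -8 = -33 (verified)
7. acc = -33 + 13 = -20 (no discrepancy)
8. acc = -20 + -8 = -28 (checks out)
9. acc = -28 + -20 = -48 (agrees with the printout)
10. acc = -48 + -7 = -55 (agrees with the printout)
11. acc = -55 + 6 = -49 (verified)
12. acc = -49 + -7 = -56 (confirmed correct)
13. acc = -56 + 0 = -56 (checks out)
14. acc = -56 + -8 = -64 (consistent with the printout)
15. acc = -64 + -1 = -65 (no discrepancy)
The whole run recomputes cleanly — no discrepancies.

no error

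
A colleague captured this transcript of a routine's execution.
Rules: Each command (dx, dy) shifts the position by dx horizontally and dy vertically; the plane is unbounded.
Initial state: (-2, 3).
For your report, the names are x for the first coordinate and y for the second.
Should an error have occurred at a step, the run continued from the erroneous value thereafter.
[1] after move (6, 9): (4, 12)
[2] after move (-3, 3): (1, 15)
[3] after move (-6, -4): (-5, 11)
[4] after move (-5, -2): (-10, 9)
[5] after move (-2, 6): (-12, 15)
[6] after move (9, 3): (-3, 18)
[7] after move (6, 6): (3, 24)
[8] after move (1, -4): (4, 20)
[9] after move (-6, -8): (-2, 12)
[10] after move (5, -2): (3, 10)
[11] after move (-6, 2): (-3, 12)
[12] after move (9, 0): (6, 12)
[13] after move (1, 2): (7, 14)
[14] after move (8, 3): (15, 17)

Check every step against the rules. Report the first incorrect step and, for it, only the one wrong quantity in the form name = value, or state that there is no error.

step 1: x = -2 + (6) = 4, y = 3 + (9) = 12 -> agrees with the transcript
step 2: x = 4 + (-3) = 1, y = 12 + (3) = 15 -> same as recorded
step 3: x = 1 + (-6) = -5, y = 15 + (-4) = 11 -> exactly as logged
step 4: x = -5 + (-5) = -10, y = 11 + (-2) = 9 -> same as recorded
step 5: x = -10 + (-2) = -12, y = 9 + (6) = 15 -> confirmed correct
step 6: x = -12 + (9) = -3, y = 15 + (3) = 18 -> confirmed correct
step 7: x = -3 + (6) = 3, y = 18 + (6) = 24 -> matches
step 8: x = 3 + (1) = 4, y = 24 + (-4) = 20 -> in agreement
step 9: x = 4 + (-6) = -2, y = 20 + (-8) = 12 -> in agreement
step 10: x = -2 + (5) = 3, y = 12 + (-2) = 10 -> verified
step 11: x = 3 + (-6) = -3, y = 10 + (2) = 12 -> checks out
step 12: x = -3 + (9) = 6, y = 12 + (0) = 12 -> confirmed correct
step 13: x = 6 + (1) = 7, y = 12 + (2) = 14 -> verified
step 14: x = 7 + (8) = 15, y = 14 + (3) = 17 -> agrees with the transcript
All entries verified; no error found.

no error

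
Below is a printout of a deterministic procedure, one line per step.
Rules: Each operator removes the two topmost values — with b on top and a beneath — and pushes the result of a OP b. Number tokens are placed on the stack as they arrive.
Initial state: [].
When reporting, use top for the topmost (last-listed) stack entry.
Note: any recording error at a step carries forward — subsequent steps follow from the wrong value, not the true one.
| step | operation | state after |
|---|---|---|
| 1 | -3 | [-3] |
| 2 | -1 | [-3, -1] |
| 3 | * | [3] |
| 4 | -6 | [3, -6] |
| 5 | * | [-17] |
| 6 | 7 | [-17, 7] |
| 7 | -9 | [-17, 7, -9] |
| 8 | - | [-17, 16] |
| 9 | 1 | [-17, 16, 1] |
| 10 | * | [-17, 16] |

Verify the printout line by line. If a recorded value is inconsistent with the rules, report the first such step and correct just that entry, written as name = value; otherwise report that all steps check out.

step 1: push -3: top = -3 -> verified
step 2: push -1: top = -1 -> verified
step 3: -3 * -1 = 3 -> verified
step 4: push -6: top = -6 -> no discrepancy
step 5: 3 * -6 = -18 -> the printout has a different value
Step 5 is the first one off; corrected, top = -18.

step 5, top = -18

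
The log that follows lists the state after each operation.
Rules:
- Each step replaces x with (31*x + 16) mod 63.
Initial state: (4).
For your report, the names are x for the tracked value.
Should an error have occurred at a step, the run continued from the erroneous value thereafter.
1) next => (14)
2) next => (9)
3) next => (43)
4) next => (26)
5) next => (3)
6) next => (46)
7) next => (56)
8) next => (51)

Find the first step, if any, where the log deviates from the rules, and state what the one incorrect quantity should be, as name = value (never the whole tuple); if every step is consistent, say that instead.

no error

1. x = (31*4 + 16) mod 63 = 14 (exactly as logged)
2. x = (31*14 + 16) mod 63 = 9 (same as recorded)
3. x = (31*9 + 16) mod 63 = 43 (matches)
4. x = (31*43 + 16) mod 63 = 26 (in agreement)
5. x = (31*26 + 16) mod 63 = 3 (verified)
6. x = (31*3 + 16) mod 63 = 46 (exactly as logged)
7. x = (31*46 + 16) mod 63 = 56 (no discrepancy)
8. x = (31*56 + 16) mod 63 = 51 (confirmed correct)
The recomputation confirms every line.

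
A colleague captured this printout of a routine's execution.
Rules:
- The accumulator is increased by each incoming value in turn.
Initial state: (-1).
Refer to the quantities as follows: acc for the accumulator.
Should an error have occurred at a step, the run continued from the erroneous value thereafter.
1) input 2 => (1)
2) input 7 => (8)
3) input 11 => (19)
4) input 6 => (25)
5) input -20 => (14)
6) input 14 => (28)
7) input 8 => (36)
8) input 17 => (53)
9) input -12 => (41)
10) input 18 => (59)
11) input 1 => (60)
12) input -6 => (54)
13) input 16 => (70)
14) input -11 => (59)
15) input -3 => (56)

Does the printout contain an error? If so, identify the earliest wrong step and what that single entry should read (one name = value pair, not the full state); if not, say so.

Step 1: acc = -1 + 2 = 1 — confirmed correct.
Step 2: acc = 1 + 7 = 8 — checks out.
Step 3: acc = 8 + 11 = 19 — matches.
Step 4: acc = 19 + 6 = 25 — confirmed correct.
Step 5: acc = 25 + -20 = 5 — the printout has a different value.
So the first discrepancy is step 5, where the right value is acc = 5.

step 5, acc = 5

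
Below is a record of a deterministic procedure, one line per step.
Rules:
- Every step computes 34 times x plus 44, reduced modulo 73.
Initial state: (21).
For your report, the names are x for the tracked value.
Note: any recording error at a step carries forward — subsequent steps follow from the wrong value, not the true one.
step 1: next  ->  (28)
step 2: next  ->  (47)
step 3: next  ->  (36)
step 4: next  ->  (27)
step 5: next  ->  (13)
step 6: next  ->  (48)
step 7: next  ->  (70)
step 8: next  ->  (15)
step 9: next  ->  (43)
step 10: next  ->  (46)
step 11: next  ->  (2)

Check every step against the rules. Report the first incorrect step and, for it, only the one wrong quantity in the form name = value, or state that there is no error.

no error

1. x = (34*21 + 44) mod 73 = 28 (exactly as logged)
2. x = (34*28 + 44) mod 73 = 47 (in agreement)
3. x = (34*47 + 44) mod 73 = 36 (in agreement)
4. x = (34*36 + 44) mod 73 = 27 (confirmed correct)
5. x = (34*27 + 44) mod 73 = 13 (matches)
6. x = (34*13 + 44) mod 73 = 48 (agrees with the record)
7. x = (34*48 + 44) mod 73 = 70 (verified)
8. x = (34*70 + 44) mod 73 = 15 (agrees with the record)
9. x = (34*15 + 44) mod 73 = 43 (agrees with the record)
10. x = (34*43 + 44) mod 73 = 46 (agrees with the record)
11. x = (34*46 + 44) mod 73 = 2 (matches)
All entries verified; no error found.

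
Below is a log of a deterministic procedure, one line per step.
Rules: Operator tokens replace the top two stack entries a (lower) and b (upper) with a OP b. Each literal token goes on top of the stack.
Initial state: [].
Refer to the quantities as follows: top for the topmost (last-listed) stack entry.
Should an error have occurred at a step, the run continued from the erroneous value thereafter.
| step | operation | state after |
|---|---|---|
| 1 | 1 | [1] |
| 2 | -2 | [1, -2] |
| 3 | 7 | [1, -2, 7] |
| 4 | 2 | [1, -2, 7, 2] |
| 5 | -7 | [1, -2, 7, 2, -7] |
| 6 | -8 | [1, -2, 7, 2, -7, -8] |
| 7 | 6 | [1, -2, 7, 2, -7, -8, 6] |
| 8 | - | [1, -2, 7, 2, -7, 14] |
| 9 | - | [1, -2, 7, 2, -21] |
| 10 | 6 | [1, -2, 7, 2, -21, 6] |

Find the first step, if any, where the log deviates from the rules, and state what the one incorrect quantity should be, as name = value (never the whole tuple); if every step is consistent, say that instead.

step 1: push 1: top = 1 -> confirmed correct
step 2: push -2: top = -2 -> exactly as logged
step 3: push 7: top = 7 -> exactly as logged
step 4: push 2: top = 2 -> in agreement
step 5: push -7: top = -7 -> confirmed correct
step 6: push -8: top = -8 -> confirmed correct
step 7: push 6: top = 6 -> matches
step 8: -8 - 6 = -14 -> the recorded entry deviates here
Conclusion: step 8 carries the first error; the entry should be top = -14.

step 8, top = -14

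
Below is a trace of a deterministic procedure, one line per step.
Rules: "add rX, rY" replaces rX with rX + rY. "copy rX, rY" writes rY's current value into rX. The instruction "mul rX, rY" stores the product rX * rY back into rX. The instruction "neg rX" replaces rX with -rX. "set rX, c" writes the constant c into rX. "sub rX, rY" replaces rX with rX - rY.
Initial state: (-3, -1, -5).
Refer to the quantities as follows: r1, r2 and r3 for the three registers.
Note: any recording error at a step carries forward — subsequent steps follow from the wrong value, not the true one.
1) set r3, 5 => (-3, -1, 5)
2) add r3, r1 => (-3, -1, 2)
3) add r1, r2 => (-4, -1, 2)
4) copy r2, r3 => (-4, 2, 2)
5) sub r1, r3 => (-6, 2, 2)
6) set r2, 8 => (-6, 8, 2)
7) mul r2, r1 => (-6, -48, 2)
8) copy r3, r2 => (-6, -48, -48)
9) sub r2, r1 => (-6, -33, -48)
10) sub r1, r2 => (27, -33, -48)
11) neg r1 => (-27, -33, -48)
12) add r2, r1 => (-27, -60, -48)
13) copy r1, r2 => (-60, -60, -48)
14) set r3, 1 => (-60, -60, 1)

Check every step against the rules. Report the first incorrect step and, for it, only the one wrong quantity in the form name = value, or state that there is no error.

step 1: r3 = 5 -> matches
step 2: r3 = 5 + -3 = 2 -> no discrepancy
step 3: r1 = -3 + -1 = -4 -> agrees with the trace
step 4: r2 = 2 -> confirmed correct
step 5: r1 = -4 - 2 = -6 -> checks out
step 6: r2 = 8 -> matches
step 7: r2 = 8 * -6 = -48 -> matches
step 8: r3 = -48 -> verified
step 9: r2 = -48 - -6 = -42 -> the trace has a different value
So the first discrepancy is step 9, where the right value is r2 = -42.

step 9, r2 = -42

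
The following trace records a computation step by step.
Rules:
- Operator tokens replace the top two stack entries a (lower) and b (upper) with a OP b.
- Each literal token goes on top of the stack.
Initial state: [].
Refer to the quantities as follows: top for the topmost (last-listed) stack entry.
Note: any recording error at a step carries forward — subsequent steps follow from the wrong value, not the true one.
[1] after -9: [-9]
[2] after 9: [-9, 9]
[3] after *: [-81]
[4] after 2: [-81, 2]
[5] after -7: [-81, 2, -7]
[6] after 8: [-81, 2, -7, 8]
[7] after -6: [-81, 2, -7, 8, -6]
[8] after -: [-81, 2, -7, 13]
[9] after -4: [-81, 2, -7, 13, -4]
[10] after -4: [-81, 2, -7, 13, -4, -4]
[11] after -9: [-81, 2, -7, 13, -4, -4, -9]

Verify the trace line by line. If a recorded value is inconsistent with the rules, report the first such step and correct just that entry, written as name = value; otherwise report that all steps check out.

step 8, top = 14

step 1: push -9: top = -9 -> consistent with the trace
step 2: push 9: top = 9 -> same as recorded
step 3: -9 * 9 = -81 -> verified
step 4: push 2: top = 2 -> consistent with the trace
step 5: push -7: top = -7 -> agrees with the trace
step 6: push 8: top = 8 -> verified
step 7: push -6: top = -6 -> checks out
step 8: 8 - -6 = 14 -> the entry is off here
The audit stops at step 8: the recorded entry is wrong and should be top = 14.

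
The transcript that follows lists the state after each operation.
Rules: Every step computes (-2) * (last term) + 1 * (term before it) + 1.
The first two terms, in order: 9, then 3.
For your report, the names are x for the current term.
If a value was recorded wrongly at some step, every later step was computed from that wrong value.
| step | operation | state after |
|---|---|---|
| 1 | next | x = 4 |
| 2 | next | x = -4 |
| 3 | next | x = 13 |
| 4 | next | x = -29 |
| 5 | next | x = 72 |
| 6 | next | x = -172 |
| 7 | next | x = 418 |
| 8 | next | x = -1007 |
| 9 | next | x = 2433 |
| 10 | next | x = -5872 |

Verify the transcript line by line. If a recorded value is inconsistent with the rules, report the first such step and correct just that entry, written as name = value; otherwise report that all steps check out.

Recomputing the run from the initial state:
step 1: x = 4
step 2: x = -4
step 3: x = 13
step 4: x = -29
step 5: x = 72
step 6: x = -172
step 7: x = 417
step 8: x = -1005
step 9: x = 2428
step 10: x = -5860
The first disagreement with the transcript is at step 7, where the value should be x = 417.

step 7, x = 417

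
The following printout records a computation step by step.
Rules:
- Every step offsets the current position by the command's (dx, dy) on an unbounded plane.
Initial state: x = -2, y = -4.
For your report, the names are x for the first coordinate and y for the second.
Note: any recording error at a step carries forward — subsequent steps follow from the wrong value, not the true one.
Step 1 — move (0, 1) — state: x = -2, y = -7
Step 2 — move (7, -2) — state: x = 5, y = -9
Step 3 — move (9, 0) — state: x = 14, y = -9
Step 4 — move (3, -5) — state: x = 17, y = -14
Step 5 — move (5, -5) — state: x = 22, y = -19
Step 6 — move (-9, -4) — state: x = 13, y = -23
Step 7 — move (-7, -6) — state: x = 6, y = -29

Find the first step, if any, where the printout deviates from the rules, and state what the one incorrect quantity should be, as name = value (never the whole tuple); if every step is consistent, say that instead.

step 1: x = -2 + (0) = -2, y = -4 + (1) = -3 -> this is not what the printout shows
First incorrect step: 1; the correct value is y = -3.

step 1, y = -3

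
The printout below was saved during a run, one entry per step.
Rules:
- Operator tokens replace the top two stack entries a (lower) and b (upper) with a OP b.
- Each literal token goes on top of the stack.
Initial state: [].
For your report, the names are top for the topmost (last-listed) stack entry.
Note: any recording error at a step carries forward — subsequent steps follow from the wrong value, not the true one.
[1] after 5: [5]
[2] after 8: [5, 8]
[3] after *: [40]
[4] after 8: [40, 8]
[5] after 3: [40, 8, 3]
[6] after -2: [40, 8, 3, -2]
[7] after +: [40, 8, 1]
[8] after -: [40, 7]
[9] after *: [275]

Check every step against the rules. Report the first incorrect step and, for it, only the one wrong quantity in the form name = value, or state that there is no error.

1. push 5: top = 5 (consistent with the printout)
2. push 8: top = 8 (consistent with the printout)
3. 5 * 8 = 40 (consistent with the printout)
4. push 8: top = 8 (in agreement)
5. push 3: top = 3 (checks out)
6. push -2: top = -2 (consistent with the printout)
7. 3 + -2 = 1 (same as recorded)
8. 8 - 1 = 7 (consistent with the printout)
9. 40 * 7 = 280 (first mismatch against the printout)
First deviation found at step 9; the corrected entry is top = 280.

step 9, top = 280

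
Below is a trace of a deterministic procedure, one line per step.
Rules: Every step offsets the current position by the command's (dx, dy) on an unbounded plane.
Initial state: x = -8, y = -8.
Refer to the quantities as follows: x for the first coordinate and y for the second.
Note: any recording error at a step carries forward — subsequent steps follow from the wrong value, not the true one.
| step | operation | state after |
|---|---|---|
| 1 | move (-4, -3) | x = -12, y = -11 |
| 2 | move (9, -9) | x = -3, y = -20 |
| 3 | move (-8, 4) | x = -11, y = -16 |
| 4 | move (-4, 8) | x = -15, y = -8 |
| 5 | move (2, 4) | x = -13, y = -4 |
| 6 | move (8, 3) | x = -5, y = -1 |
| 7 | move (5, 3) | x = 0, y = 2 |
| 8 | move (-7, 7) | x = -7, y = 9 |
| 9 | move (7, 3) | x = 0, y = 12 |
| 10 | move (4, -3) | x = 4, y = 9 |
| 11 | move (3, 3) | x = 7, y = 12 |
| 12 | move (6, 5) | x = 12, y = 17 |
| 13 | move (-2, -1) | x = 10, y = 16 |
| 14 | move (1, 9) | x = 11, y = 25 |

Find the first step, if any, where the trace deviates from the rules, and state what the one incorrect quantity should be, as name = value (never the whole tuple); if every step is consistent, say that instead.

Step 1: x = -8 + (-4) = -12, y = -8 + (-3) = -11 — exactly as logged.
Step 2: x = -12 + (9) = -3, y = -11 + (-9) = -20 — matches.
Step 3: x = -3 + (-8) = -11, y = -20 + (4) = -16 — agrees with the trace.
Step 4: x = -11 + (-4) = -15, y = -16 + (8) = -8 — matches.
Step 5: x = -15 + (2) = -13, y = -8 + (4) = -4 — agrees with the trace.
Step 6: x = -13 + (8) = -5, y = -4 + (3) = -1 — matches.
Step 7: x = -5 + (5) = 0, y = -1 + (3) = 2 — consistent with the trace.
Step 8: x = 0 + (-7) = -7, y = 2 + (7) = 9 — checks out.
Step 9: x = -7 + (7) = 0, y = 9 + (3) = 12 — agrees with the trace.
Step 10: x = 0 + (4) = 4, y = 12 + (-3) = 9 — agrees with the trace.
Step 11: x = 4 + (3) = 7, y = 9 + (3) = 12 — exactly as logged.
Step 12: x = 7 + (6) = 13, y = 12 + (5) = 17 — not what was recorded.
The earliest wrong entry is at step 12: it should read x = 13.

step 12, x = 13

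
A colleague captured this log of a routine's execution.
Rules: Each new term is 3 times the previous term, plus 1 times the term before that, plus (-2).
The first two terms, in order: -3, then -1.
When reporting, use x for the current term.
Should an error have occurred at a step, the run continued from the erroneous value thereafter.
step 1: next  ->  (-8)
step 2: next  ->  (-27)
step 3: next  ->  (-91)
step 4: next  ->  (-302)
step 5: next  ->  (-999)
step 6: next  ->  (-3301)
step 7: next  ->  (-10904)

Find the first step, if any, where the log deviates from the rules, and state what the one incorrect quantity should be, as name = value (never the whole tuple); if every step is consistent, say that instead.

no error

Recomputing the run from the initial state:
step 1: x = -8
step 2: x = -27
step 3: x = -91
step 4: x = -302
step 5: x = -999
step 6: x = -3301
step 7: x = -10904
This matches the log at every step.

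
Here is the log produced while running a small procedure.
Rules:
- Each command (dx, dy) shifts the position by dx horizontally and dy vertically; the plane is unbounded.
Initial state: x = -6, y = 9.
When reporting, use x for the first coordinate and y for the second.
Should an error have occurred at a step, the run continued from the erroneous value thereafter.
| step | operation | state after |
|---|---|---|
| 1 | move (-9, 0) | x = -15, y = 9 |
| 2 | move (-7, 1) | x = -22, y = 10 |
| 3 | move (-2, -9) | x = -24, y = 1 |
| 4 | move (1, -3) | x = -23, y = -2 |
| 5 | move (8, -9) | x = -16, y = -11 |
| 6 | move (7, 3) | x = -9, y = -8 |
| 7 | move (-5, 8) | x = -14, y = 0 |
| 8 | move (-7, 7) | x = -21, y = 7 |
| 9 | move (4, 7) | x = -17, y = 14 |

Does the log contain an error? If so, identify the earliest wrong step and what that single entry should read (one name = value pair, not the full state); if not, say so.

1. x = -6 + (-9) = -15, y = 9 + (0) = 9 (same as recorded)
2. x = -15 + (-7) = -22, y = 9 + (1) = 10 (verified)
3. x = -22 + (-2) = -24, y = 10 + (-9) = 1 (agrees with the log)
4. x = -24 + (1) = -23, y = 1 + (-3) = -2 (consistent with the log)
5. x = -23 + (8) = -15, y = -2 + (-9) = -11 (first mismatch against the log)
That makes step 5 the first incorrect line — x = -15 is what it should show.

step 5, x = -15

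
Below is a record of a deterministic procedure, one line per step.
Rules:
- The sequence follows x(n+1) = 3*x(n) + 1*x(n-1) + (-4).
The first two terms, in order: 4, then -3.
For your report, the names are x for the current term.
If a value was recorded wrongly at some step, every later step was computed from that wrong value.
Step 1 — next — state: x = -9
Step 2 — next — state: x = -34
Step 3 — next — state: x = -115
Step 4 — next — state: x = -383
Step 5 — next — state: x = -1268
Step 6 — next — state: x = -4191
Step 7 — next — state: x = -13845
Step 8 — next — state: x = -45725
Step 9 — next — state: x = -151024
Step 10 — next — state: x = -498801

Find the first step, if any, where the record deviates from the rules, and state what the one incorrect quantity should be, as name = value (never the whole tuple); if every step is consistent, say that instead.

step 8, x = -45730

1. x = 3*(-3) + (1)*(4) + (-4) = -9 (no discrepancy)
2. x = 3*(-9) + (1)*(-3) + (-4) = -34 (agrees with the record)
3. x = 3*(-34) + (1)*(-9) + (-4) = -115 (in agreement)
4. x = 3*(-115) + (1)*(-34) + (-4) = -383 (matches)
5. x = 3*(-383) + (1)*(-115) + (-4) = -1268 (no discrepancy)
6. x = 3*(-1268) + (1)*(-383) + (-4) = -4191 (confirmed correct)
7. x = 3*(-4191) + (1)*(-1268) + (-4) = -13845 (in agreement)
8. x = 3*(-13845) + (1)*(-4191) + (-4) = -45730 (the recorded entry deviates here)
That makes step 8 the first incorrect line — x = -45730 is what it should show.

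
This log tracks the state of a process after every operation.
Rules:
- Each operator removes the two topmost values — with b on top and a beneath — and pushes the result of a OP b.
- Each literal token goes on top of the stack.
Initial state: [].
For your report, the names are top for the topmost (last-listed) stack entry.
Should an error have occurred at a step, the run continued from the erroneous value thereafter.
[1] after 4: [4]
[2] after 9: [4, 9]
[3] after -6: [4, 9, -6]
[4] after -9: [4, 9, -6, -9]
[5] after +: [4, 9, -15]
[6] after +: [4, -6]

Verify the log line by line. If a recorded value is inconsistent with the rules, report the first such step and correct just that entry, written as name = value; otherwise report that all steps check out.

no error

step 1: push 4: top = 4 -> agrees with the log
step 2: push 9: top = 9 -> same as recorded
step 3: push -6: top = -6 -> no discrepancy
step 4: push -9: top = -9 -> consistent with the log
step 5: -6 + -9 = -15 -> same as recorded
step 6: 9 + -15 = -6 -> confirmed correct
Nothing is out of place; the run is error-free.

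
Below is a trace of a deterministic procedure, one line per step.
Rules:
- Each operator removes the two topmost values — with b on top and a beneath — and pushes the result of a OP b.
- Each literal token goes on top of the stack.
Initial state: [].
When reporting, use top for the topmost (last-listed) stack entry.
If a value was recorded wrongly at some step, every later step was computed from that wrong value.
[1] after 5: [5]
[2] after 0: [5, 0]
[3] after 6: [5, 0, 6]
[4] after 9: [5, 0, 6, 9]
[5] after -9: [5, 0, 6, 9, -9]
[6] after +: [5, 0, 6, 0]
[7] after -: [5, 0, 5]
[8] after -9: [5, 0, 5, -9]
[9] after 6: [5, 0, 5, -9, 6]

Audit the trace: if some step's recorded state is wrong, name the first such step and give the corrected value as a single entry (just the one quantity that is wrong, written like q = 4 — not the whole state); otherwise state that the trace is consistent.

Recomputing the run from the initial state:
step 1: [5]
step 2: [5, 0]
step 3: [5, 0, 6]
step 4: [5, 0, 6, 9]
step 5: [5, 0, 6, 9, -9]
step 6: [5, 0, 6, 0]
step 7: [5, 0, 6]
step 8: [5, 0, 6, -9]
step 9: [5, 0, 6, -9, 6]
The first disagreement with the trace is at step 7, where the value should be top = 6.

step 7, top = 6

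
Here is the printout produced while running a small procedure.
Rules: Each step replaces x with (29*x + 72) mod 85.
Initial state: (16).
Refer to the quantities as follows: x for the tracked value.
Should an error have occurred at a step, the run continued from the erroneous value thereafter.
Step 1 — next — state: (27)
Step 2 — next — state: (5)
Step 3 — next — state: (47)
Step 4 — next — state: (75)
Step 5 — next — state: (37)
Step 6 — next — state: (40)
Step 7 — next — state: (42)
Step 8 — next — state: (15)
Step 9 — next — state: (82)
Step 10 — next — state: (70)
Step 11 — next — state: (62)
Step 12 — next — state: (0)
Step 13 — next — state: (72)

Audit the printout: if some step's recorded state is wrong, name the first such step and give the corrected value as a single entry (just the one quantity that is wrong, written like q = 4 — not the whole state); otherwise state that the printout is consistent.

Step 1: x = (29*16 + 72) mod 85 = 26 — first mismatch against the printout.
First incorrect step: 1; the correct value is x = 26.

step 1, x = 26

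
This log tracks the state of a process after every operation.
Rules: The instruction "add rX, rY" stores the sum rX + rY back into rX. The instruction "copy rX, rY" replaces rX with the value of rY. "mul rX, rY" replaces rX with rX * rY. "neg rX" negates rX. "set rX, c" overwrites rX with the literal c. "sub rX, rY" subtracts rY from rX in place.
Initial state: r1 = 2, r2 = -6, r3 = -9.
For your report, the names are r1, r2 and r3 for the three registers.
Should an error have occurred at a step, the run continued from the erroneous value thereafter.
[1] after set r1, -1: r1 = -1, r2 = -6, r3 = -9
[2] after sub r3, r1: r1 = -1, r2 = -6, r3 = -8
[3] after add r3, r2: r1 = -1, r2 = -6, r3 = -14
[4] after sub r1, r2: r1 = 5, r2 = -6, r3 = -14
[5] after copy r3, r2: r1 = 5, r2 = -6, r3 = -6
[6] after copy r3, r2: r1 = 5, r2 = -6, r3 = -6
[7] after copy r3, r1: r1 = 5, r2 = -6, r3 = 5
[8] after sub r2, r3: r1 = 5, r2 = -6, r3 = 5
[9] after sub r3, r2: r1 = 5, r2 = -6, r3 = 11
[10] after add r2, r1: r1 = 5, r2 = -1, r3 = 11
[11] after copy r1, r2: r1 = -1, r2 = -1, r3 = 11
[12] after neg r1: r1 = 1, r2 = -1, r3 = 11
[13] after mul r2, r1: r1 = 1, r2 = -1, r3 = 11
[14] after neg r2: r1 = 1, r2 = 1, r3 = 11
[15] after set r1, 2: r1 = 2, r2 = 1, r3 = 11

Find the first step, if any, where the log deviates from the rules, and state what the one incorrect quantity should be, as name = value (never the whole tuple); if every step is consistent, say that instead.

Recomputing the run from the initial state:
step 1: r1 = -1, r2 = -6, r3 = -9
step 2: r1 = -1, r2 = -6, r3 = -8
step 3: r1 = -1, r2 = -6, r3 = -14
step 4: r1 = 5, r2 = -6, r3 = -14
step 5: r1 = 5, r2 = -6, r3 = -6
step 6: r1 = 5, r2 = -6, r3 = -6
step 7: r1 = 5, r2 = -6, r3 = 5
step 8: r1 = 5, r2 = -11, r3 = 5
step 9: r1 = 5, r2 = -11, r3 = 16
step 10: r1 = 5, r2 = -6, r3 = 16
step 11: r1 = -6, r2 = -6, r3 = 16
step 12: r1 = 6, r2 = -6, r3 = 16
step 13: r1 = 6, r2 = -36, r3 = 16
step 14: r1 = 6, r2 = 36, r3 = 16
step 15: r1 = 2, r2 = 36, r3 = 16
The first disagreement with the log is at step 8, where the value should be r2 = -11.

step 8, r2 = -11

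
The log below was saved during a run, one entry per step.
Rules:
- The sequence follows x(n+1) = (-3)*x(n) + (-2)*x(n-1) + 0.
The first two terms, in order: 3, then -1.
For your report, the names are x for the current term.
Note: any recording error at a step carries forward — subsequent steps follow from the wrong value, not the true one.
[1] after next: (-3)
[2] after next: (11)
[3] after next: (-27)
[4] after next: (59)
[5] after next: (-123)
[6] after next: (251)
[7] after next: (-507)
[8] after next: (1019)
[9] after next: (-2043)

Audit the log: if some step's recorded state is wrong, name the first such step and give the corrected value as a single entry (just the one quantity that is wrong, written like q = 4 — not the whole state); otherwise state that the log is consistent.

step 1: x = -3*(-1) + (-2)*(3) + (0) = -3 -> no discrepancy
step 2: x = -3*(-3) + (-2)*(-1) + (0) = 11 -> no discrepancy
step 3: x = -3*(11) + (-2)*(-3) + (0) = -27 -> matches
step 4: x = -3*(-27) + (-2)*(11) + (0) = 59 -> no discrepancy
step 5: x = -3*(59) + (-2)*(-27) + (0) = -123 -> confirmed correct
step 6: x = -3*(-123) + (-2)*(59) + (0) = 251 -> exactly as logged
step 7: x = -3*(251) + (-2)*(-123) + (0) = -507 -> agrees with the log
step 8: x = -3*(-507) + (-2)*(251) + (0) = 1019 -> consistent with the log
step 9: x = -3*(1019) + (-2)*(-507) + (0) = -2043 -> exactly as logged
All entries verified; no error found.

no error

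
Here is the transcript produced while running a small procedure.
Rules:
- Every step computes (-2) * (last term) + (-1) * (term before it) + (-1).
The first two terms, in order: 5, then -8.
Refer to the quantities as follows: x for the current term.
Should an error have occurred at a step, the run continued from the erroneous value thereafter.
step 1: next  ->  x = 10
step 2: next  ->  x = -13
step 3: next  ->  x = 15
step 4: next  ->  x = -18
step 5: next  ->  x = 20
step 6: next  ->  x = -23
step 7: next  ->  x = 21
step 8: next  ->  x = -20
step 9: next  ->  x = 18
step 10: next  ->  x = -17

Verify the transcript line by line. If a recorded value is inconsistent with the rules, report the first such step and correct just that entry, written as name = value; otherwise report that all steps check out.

step 7, x = 25

step 1: x = -2*(-8) + (-1)*(5) + (-1) = 10 -> same as recorded
step 2: x = -2*(10) + (-1)*(-8) + (-1) = -13 -> checks out
step 3: x = -2*(-13) + (-1)*(10) + (-1) = 15 -> matches
step 4: x = -2*(15) + (-1)*(-13) + (-1) = -18 -> verified
step 5: x = -2*(-18) + (-1)*(15) + (-1) = 20 -> checks out
step 6: x = -2*(20) + (-1)*(-18) + (-1) = -23 -> agrees with the transcript
step 7: x = -2*(-23) + (-1)*(20) + (-1) = 25 -> the transcript has a different value
Conclusion: step 7 carries the first error; the entry should be x = 25.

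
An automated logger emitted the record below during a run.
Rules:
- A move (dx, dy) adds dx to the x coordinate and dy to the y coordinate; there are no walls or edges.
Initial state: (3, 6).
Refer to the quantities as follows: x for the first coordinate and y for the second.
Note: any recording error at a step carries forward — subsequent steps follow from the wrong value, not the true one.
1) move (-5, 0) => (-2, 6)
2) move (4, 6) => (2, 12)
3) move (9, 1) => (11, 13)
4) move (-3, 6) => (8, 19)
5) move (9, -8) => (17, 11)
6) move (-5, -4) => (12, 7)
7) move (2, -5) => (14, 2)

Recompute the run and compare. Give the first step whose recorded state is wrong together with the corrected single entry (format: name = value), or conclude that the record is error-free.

Step 1: x = 3 + (-5) = -2, y = 6 + (0) = 6 — agrees with the record.
Step 2: x = -2 + (4) = 2, y = 6 + (6) = 12 — agrees with the record.
Step 3: x = 2 + (9) = 11, y = 12 + (1) = 13 — agrees with the record.
Step 4: x = 11 + (-3) = 8, y = 13 + (6) = 19 — exactly as logged.
Step 5: x = 8 + (9) = 17, y = 19 + (-8) = 11 — agrees with the record.
Step 6: x = 17 + (-5) = 12, y = 11 + (-4) = 7 — in agreement.
Step 7: x = 12 + (2) = 14, y = 7 + (-5) = 2 — no discrepancy.
All entries verified; no error found.

no error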